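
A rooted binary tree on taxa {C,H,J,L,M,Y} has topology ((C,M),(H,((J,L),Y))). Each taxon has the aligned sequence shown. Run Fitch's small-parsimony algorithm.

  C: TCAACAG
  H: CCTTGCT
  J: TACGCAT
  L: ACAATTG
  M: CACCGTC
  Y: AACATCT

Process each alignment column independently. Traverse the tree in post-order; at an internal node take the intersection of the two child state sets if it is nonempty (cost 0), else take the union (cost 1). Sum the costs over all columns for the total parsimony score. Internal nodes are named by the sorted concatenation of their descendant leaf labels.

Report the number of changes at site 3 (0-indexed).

site 0, node CM: C={T} ∪ M={C} → {C,T} (+1)
site 0, node JL: J={T} ∪ L={A} → {A,T} (+1)
site 0, node JLY: JL={A,T} ∩ Y={A} → {A} (+0)
site 0, node HJLY: H={C} ∪ JLY={A} → {A,C} (+1)
site 0, node CHJLMY: CM={C,T} ∩ HJLY={A,C} → {C} (+0)
site 1, node CM: C={C} ∪ M={A} → {A,C} (+1)
site 1, node JL: J={A} ∪ L={C} → {A,C} (+1)
site 1, node JLY: JL={A,C} ∩ Y={A} → {A} (+0)
site 1, node HJLY: H={C} ∪ JLY={A} → {A,C} (+1)
site 1, node CHJLMY: CM={A,C} ∩ HJLY={A,C} → {A,C} (+0)
site 2, node CM: C={A} ∪ M={C} → {A,C} (+1)
site 2, node JL: J={C} ∪ L={A} → {A,C} (+1)
site 2, node JLY: JL={A,C} ∩ Y={C} → {C} (+0)
site 2, node HJLY: H={T} ∪ JLY={C} → {C,T} (+1)
site 2, node CHJLMY: CM={A,C} ∩ HJLY={C,T} → {C} (+0)
site 3, node CM: C={A} ∪ M={C} → {A,C} (+1)
site 3, node JL: J={G} ∪ L={A} → {A,G} (+1)
site 3, node JLY: JL={A,G} ∩ Y={A} → {A} (+0)
site 3, node HJLY: H={T} ∪ JLY={A} → {A,T} (+1)
site 3, node CHJLMY: CM={A,C} ∩ HJLY={A,T} → {A} (+0)
site 4, node CM: C={C} ∪ M={G} → {C,G} (+1)
site 4, node JL: J={C} ∪ L={T} → {C,T} (+1)
site 4, node JLY: JL={C,T} ∩ Y={T} → {T} (+0)
site 4, node HJLY: H={G} ∪ JLY={T} → {G,T} (+1)
site 4, node CHJLMY: CM={C,G} ∩ HJLY={G,T} → {G} (+0)
site 5, node CM: C={A} ∪ M={T} → {A,T} (+1)
site 5, node JL: J={A} ∪ L={T} → {A,T} (+1)
site 5, node JLY: JL={A,T} ∪ Y={C} → {A,C,T} (+1)
site 5, node HJLY: H={C} ∩ JLY={A,C,T} → {C} (+0)
site 5, node CHJLMY: CM={A,T} ∪ HJLY={C} → {A,C,T} (+1)
site 6, node CM: C={G} ∪ M={C} → {C,G} (+1)
site 6, node JL: J={T} ∪ L={G} → {G,T} (+1)
site 6, node JLY: JL={G,T} ∩ Y={T} → {T} (+0)
site 6, node HJLY: H={T} ∩ JLY={T} → {T} (+0)
site 6, node CHJLMY: CM={C,G} ∪ HJLY={T} → {C,G,T} (+1)
per-site changes: [3, 3, 3, 3, 3, 4, 3]; total = 22

3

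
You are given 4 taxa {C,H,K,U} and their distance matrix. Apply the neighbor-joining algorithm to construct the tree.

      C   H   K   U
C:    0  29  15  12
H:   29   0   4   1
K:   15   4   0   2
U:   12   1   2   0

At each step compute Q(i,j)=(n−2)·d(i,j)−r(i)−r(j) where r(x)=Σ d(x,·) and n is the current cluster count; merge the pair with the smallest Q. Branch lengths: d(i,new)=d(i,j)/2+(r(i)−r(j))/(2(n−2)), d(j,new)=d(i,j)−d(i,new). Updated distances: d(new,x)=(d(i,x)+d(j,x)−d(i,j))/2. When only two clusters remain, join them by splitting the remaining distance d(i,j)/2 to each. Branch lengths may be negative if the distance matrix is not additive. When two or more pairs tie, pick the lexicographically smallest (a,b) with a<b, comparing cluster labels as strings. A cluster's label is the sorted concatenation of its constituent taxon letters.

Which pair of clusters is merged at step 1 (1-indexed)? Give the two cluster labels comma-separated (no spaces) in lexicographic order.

iteration 1: select C,K (d=15, Q=-47); attach at lengths (65/4, -5/4); label the merged cluster CK
  updated: d(CK,H)=9, d(CK,U)=-1/2
iteration 2: select CK,H (d=9, Q=-19/2); attach at lengths (15/4, 21/4); label the merged cluster CHK
  updated: d(CHK,U)=-17/4
iteration 3: select CHK,U (d=-17/4); attach at lengths (-17/8, -17/8); label the merged cluster CHKU
final tree: (((C:65/4,K:-5/4):15/4,H:21/4):-17/8,U:-17/8)
total length: 79/4

C,K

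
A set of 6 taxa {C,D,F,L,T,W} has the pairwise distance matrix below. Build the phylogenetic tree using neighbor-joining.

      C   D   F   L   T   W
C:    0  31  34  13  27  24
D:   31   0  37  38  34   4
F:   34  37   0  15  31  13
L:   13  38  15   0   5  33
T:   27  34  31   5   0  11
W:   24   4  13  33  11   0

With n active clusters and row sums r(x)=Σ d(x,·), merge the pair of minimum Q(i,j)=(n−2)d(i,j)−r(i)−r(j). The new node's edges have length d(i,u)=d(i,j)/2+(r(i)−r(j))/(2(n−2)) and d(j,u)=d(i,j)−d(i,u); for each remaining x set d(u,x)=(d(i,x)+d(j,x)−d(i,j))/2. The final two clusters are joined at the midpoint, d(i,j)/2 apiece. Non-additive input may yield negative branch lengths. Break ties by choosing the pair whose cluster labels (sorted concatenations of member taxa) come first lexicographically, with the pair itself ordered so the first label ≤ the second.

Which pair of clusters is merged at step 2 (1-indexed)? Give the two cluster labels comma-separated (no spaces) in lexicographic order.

iteration 1: select D,W (d=4, Q=-213); attach at lengths (75/8, -43/8); label the merged cluster DW
  updated: d(C,DW)=51/2, d(DW,F)=23, d(DW,L)=67/2, d(DW,T)=41/2
iteration 2: select DW,F (d=23, Q=-273/2); attach at lengths (137/12, 139/12); label the merged cluster DFW
  updated: d(C,DFW)=73/4, d(DFW,L)=51/4, d(DFW,T)=57/4
iteration 3: select C,DFW (d=73/4, Q=-67); attach at lengths (99/8, 47/8); label the merged cluster CDFW
  updated: d(CDFW,L)=15/4, d(CDFW,T)=23/2
iteration 4: select CDFW,L (d=15/4, Q=-81/4); attach at lengths (41/8, -11/8); label the merged cluster CDFLW
  updated: d(CDFLW,T)=51/8
iteration 5: select CDFLW,T (d=51/8); attach at lengths (51/16, 51/16); label the merged cluster CDFLTW
final tree: (((C:99/8,((D:75/8,W:-43/8):137/12,F:139/12):47/8):41/8,L:-11/8):51/16,T:51/16)
total length: 443/8

DW,F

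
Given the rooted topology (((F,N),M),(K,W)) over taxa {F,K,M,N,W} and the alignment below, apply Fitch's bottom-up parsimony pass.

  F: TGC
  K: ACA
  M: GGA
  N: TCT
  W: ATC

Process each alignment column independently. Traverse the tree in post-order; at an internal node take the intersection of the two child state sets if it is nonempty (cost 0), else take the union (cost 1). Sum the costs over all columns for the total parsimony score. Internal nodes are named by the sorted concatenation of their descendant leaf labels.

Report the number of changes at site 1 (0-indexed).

site 0, node FN: F={T} ∩ N={T} → {T} (+0)
site 0, node FMN: FN={T} ∪ M={G} → {G,T} (+1)
site 0, node KW: K={A} ∩ W={A} → {A} (+0)
site 0, node FKMNW: FMN={G,T} ∪ KW={A} → {A,G,T} (+1)
site 1, node FN: F={G} ∪ N={C} → {C,G} (+1)
site 1, node FMN: FN={C,G} ∩ M={G} → {G} (+0)
site 1, node KW: K={C} ∪ W={T} → {C,T} (+1)
site 1, node FKMNW: FMN={G} ∪ KW={C,T} → {C,G,T} (+1)
site 2, node FN: F={C} ∪ N={T} → {C,T} (+1)
site 2, node FMN: FN={C,T} ∪ M={A} → {A,C,T} (+1)
site 2, node KW: K={A} ∪ W={C} → {A,C} (+1)
site 2, node FKMNW: FMN={A,C,T} ∩ KW={A,C} → {A,C} (+0)
per-site changes: [2, 3, 3]; total = 8

3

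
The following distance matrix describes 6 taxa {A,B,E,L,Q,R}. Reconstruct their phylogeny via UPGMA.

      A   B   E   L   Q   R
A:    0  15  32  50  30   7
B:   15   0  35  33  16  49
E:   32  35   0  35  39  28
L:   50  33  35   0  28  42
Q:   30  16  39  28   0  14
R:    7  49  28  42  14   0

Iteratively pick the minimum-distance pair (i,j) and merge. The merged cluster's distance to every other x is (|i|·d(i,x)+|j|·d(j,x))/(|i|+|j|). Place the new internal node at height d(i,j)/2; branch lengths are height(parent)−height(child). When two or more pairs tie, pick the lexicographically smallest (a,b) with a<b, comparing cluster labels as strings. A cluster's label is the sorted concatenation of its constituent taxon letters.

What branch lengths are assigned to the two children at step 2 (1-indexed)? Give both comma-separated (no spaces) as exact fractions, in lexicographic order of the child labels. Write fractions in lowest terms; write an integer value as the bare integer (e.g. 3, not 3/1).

8,8

step 1: merge (A,R) at d=7; branch lengths A→7/2, R→7/2; new cluster AR
  updated: d(AR,B)=32, d(AR,E)=30, d(AR,L)=46, d(AR,Q)=22
step 2: merge (B,Q) at d=16; branch lengths B→8, Q→8; new cluster BQ
  updated: d(AR,BQ)=27, d(BQ,E)=37, d(BQ,L)=61/2
step 3: merge (AR,BQ) at d=27; branch lengths AR→10, BQ→11/2; new cluster ABQR
  updated: d(ABQR,E)=67/2, d(ABQR,L)=153/4
step 4: merge (ABQR,E) at d=67/2; branch lengths ABQR→13/4, E→67/4; new cluster ABEQR
  updated: d(ABEQR,L)=188/5
step 5: merge (ABEQR,L) at d=188/5; branch lengths ABEQR→41/20, L→94/5; new cluster ABELQR
final tree: ((((A:7/2,R:7/2):10,(B:8,Q:8):11/2):13/4,E:67/4):41/20,L:94/5)
total length: 1587/20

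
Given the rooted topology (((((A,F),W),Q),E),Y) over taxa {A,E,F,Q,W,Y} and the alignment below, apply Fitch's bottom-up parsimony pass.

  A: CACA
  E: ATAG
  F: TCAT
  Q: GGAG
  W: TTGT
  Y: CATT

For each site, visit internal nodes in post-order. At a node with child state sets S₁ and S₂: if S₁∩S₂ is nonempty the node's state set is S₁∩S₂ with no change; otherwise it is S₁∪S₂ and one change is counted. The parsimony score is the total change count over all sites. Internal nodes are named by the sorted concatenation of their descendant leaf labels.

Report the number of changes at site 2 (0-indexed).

3

AF@0: {C} ∪ {T} = {C,T} (union, +1)
AFW@0: {C,T} ∩ {T} = {T} (intersection, +0)
AFQW@0: {T} ∪ {G} = {G,T} (union, +1)
AEFQW@0: {G,T} ∪ {A} = {A,G,T} (union, +1)
AEFQWY@0: {A,G,T} ∪ {C} = {A,C,G,T} (union, +1)
AF@1: {A} ∪ {C} = {A,C} (union, +1)
AFW@1: {A,C} ∪ {T} = {A,C,T} (union, +1)
AFQW@1: {A,C,T} ∪ {G} = {A,C,G,T} (union, +1)
AEFQW@1: {A,C,G,T} ∩ {T} = {T} (intersection, +0)
AEFQWY@1: {T} ∪ {A} = {A,T} (union, +1)
AF@2: {C} ∪ {A} = {A,C} (union, +1)
AFW@2: {A,C} ∪ {G} = {A,C,G} (union, +1)
AFQW@2: {A,C,G} ∩ {A} = {A} (intersection, +0)
AEFQW@2: {A} ∩ {A} = {A} (intersection, +0)
AEFQWY@2: {A} ∪ {T} = {A,T} (union, +1)
AF@3: {A} ∪ {T} = {A,T} (union, +1)
AFW@3: {A,T} ∩ {T} = {T} (intersection, +0)
AFQW@3: {T} ∪ {G} = {G,T} (union, +1)
AEFQW@3: {G,T} ∩ {G} = {G} (intersection, +0)
AEFQWY@3: {G} ∪ {T} = {G,T} (union, +1)
per-site changes: [4, 4, 3, 3]; total = 14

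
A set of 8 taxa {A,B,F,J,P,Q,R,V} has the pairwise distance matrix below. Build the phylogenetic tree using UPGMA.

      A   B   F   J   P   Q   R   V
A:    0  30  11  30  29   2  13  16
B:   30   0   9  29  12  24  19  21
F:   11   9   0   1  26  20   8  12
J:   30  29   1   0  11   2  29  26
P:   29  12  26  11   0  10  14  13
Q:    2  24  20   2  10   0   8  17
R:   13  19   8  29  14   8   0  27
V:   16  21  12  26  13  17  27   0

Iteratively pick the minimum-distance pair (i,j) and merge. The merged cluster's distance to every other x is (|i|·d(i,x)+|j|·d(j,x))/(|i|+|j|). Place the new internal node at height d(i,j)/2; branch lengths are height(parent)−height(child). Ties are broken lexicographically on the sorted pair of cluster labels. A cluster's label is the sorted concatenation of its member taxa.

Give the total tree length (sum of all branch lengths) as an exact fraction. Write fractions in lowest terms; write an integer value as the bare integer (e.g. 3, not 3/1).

iteration 1: select F,J (d=1); attach at lengths (1/2, 1/2); label the merged cluster FJ
  updated: d(A,FJ)=41/2, d(B,FJ)=19, d(FJ,P)=37/2, d(FJ,Q)=11, d(FJ,R)=37/2, d(FJ,V)=19
iteration 2: select A,Q (d=2); attach at lengths (1, 1); label the merged cluster AQ
  updated: d(AQ,B)=27, d(AQ,FJ)=63/4, d(AQ,P)=39/2, d(AQ,R)=21/2, d(AQ,V)=33/2
iteration 3: select AQ,R (d=21/2); attach at lengths (17/4, 21/4); label the merged cluster AQR
  updated: d(AQR,B)=73/3, d(AQR,FJ)=50/3, d(AQR,P)=53/3, d(AQR,V)=20
iteration 4: select B,P (d=12); attach at lengths (6, 6); label the merged cluster BP
  updated: d(AQR,BP)=21, d(BP,FJ)=75/4, d(BP,V)=17
iteration 5: select AQR,FJ (d=50/3); attach at lengths (37/12, 47/6); label the merged cluster AFJQR
  updated: d(AFJQR,BP)=201/10, d(AFJQR,V)=98/5
iteration 6: select BP,V (d=17); attach at lengths (5/2, 17/2); label the merged cluster BPV
  updated: d(AFJQR,BPV)=299/15
iteration 7: select AFJQR,BPV (d=299/15); attach at lengths (49/30, 22/15); label the merged cluster ABFJPQRV
final tree: ((((A:1,Q:1):17/4,R:21/4):37/12,(F:1/2,J:1/2):47/6):49/30,((B:6,P:6):5/2,V:17/2):22/15)
total length: 2971/60

2971/60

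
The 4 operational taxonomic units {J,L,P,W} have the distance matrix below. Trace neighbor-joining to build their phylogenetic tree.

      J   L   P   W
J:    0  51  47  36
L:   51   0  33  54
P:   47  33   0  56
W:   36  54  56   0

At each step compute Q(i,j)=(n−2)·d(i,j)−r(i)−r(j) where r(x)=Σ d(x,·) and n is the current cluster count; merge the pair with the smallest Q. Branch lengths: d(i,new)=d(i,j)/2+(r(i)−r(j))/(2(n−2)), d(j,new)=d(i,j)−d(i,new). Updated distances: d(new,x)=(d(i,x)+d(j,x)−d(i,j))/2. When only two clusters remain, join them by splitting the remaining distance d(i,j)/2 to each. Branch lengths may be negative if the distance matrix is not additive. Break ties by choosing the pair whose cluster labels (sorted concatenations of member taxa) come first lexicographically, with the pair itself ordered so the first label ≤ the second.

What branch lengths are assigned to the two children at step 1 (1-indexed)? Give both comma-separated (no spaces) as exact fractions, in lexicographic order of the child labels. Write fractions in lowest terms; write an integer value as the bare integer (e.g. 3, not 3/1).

iteration 1: select J,W (d=36, Q=-208); attach at lengths (15, 21); label the merged cluster JW
  updated: d(JW,L)=69/2, d(JW,P)=67/2
iteration 2: select JW,L (d=69/2, Q=-101); attach at lengths (35/2, 17); label the merged cluster JLW
  updated: d(JLW,P)=16
iteration 3: select JLW,P (d=16); attach at lengths (8, 8); label the merged cluster JLPW
final tree: (((J:15,W:21):35/2,L:17):8,P:8)
total length: 173/2

15,21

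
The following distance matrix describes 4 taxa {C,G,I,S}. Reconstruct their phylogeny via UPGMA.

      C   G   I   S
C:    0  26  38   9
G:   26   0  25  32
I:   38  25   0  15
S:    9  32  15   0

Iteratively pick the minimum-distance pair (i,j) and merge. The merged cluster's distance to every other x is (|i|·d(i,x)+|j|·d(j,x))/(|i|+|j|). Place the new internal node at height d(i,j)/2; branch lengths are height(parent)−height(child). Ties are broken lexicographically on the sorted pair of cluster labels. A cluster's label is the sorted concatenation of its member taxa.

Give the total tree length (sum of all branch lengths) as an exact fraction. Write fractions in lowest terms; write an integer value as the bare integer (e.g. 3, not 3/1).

179/4

iteration 1: select C,S (d=9); attach at lengths (9/2, 9/2); label the merged cluster CS
  updated: d(CS,G)=29, d(CS,I)=53/2
iteration 2: select G,I (d=25); attach at lengths (25/2, 25/2); label the merged cluster GI
  updated: d(CS,GI)=111/4
iteration 3: select CS,GI (d=111/4); attach at lengths (75/8, 11/8); label the merged cluster CGIS
final tree: ((C:9/2,S:9/2):75/8,(G:25/2,I:25/2):11/8)
total length: 179/4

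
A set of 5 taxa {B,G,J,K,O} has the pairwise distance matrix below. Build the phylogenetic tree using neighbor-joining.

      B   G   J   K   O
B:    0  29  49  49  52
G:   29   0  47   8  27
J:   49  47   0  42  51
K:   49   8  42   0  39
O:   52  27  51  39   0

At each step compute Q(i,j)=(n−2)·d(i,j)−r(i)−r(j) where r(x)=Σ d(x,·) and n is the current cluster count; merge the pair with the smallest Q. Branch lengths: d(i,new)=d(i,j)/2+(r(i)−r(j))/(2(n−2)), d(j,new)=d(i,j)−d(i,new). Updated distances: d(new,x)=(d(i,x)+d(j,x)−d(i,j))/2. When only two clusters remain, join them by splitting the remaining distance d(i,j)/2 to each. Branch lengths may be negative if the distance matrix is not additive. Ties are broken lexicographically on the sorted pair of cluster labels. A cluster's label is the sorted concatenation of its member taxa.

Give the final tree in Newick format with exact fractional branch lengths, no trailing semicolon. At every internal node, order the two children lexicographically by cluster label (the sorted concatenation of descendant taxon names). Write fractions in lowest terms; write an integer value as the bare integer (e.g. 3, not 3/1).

(((B:187/8,J:205/8):45/8,(G:-1/2,K:17/2):61/8):171/16,O:171/16)

iteration 1: select G,K (d=8, Q=-225); attach at lengths (-1/2, 17/2); label the merged cluster GK
  updated: d(B,GK)=35, d(GK,J)=81/2, d(GK,O)=29
iteration 2: select B,J (d=49, Q=-357/2); attach at lengths (187/8, 205/8); label the merged cluster BJ
  updated: d(BJ,GK)=53/4, d(BJ,O)=27
iteration 3: select BJ,GK (d=53/4, Q=-277/4); attach at lengths (45/8, 61/8); label the merged cluster BGJK
  updated: d(BGJK,O)=171/8
iteration 4: select BGJK,O (d=171/8); attach at lengths (171/16, 171/16); label the merged cluster BGJKO
final tree: (((B:187/8,J:205/8):45/8,(G:-1/2,K:17/2):61/8):171/16,O:171/16)
total length: 733/8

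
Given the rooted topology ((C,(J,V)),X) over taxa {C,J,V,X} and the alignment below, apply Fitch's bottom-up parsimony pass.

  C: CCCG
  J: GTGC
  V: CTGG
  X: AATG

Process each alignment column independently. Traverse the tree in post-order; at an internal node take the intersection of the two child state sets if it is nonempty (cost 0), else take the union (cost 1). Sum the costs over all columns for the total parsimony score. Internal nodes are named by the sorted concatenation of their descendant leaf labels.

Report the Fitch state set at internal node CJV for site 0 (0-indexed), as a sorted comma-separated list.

C

[col 0] JV: children J:{G}, V:{C} ∪→ {C,G}; cost 1
[col 0] CJV: children C:{C}, JV:{C,G} ∩→ {C}; cost 0
[col 0] CJVX: children CJV:{C}, X:{A} ∪→ {A,C}; cost 1
[col 1] JV: children J:{T}, V:{T} ∩→ {T}; cost 0
[col 1] CJV: children C:{C}, JV:{T} ∪→ {C,T}; cost 1
[col 1] CJVX: children CJV:{C,T}, X:{A} ∪→ {A,C,T}; cost 1
[col 2] JV: children J:{G}, V:{G} ∩→ {G}; cost 0
[col 2] CJV: children C:{C}, JV:{G} ∪→ {C,G}; cost 1
[col 2] CJVX: children CJV:{C,G}, X:{T} ∪→ {C,G,T}; cost 1
[col 3] JV: children J:{C}, V:{G} ∪→ {C,G}; cost 1
[col 3] CJV: children C:{G}, JV:{C,G} ∩→ {G}; cost 0
[col 3] CJVX: children CJV:{G}, X:{G} ∩→ {G}; cost 0
per-site changes: [2, 2, 2, 1]; total = 7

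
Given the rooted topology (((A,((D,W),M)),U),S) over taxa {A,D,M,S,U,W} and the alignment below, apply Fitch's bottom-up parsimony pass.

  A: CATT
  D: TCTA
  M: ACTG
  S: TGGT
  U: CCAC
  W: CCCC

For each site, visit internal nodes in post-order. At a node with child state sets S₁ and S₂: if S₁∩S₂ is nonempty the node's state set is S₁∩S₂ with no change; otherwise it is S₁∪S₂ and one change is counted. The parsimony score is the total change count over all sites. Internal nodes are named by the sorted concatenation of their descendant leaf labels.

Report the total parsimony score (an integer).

site 0, node DW: D={T} ∪ W={C} → {C,T} (+1)
site 0, node DMW: DW={C,T} ∪ M={A} → {A,C,T} (+1)
site 0, node ADMW: A={C} ∩ DMW={A,C,T} → {C} (+0)
site 0, node ADMUW: ADMW={C} ∩ U={C} → {C} (+0)
site 0, node ADMSUW: ADMUW={C} ∪ S={T} → {C,T} (+1)
site 1, node DW: D={C} ∩ W={C} → {C} (+0)
site 1, node DMW: DW={C} ∩ M={C} → {C} (+0)
site 1, node ADMW: A={A} ∪ DMW={C} → {A,C} (+1)
site 1, node ADMUW: ADMW={A,C} ∩ U={C} → {C} (+0)
site 1, node ADMSUW: ADMUW={C} ∪ S={G} → {C,G} (+1)
site 2, node DW: D={T} ∪ W={C} → {C,T} (+1)
site 2, node DMW: DW={C,T} ∩ M={T} → {T} (+0)
site 2, node ADMW: A={T} ∩ DMW={T} → {T} (+0)
site 2, node ADMUW: ADMW={T} ∪ U={A} → {A,T} (+1)
site 2, node ADMSUW: ADMUW={A,T} ∪ S={G} → {A,G,T} (+1)
site 3, node DW: D={A} ∪ W={C} → {A,C} (+1)
site 3, node DMW: DW={A,C} ∪ M={G} → {A,C,G} (+1)
site 3, node ADMW: A={T} ∪ DMW={A,C,G} → {A,C,G,T} (+1)
site 3, node ADMUW: ADMW={A,C,G,T} ∩ U={C} → {C} (+0)
site 3, node ADMSUW: ADMUW={C} ∪ S={T} → {C,T} (+1)
per-site changes: [3, 2, 3, 4]; total = 12

12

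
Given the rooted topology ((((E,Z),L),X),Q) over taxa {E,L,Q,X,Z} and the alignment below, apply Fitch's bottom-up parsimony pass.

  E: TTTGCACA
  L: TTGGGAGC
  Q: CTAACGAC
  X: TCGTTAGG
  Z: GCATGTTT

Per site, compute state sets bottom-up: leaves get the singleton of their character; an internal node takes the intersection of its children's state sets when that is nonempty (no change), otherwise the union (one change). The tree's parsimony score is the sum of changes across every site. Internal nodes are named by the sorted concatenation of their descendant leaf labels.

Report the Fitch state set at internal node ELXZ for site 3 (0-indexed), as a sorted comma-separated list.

[col 0] EZ: children E:{T}, Z:{G} ∪→ {G,T}; cost 1
[col 0] ELZ: children EZ:{G,T}, L:{T} ∩→ {T}; cost 0
[col 0] ELXZ: children ELZ:{T}, X:{T} ∩→ {T}; cost 0
[col 0] ELQXZ: children ELXZ:{T}, Q:{C} ∪→ {C,T}; cost 1
[col 1] EZ: children E:{T}, Z:{C} ∪→ {C,T}; cost 1
[col 1] ELZ: children EZ:{C,T}, L:{T} ∩→ {T}; cost 0
[col 1] ELXZ: children ELZ:{T}, X:{C} ∪→ {C,T}; cost 1
[col 1] ELQXZ: children ELXZ:{C,T}, Q:{T} ∩→ {T}; cost 0
[col 2] EZ: children E:{T}, Z:{A} ∪→ {A,T}; cost 1
[col 2] ELZ: children EZ:{A,T}, L:{G} ∪→ {A,G,T}; cost 1
[col 2] ELXZ: children ELZ:{A,G,T}, X:{G} ∩→ {G}; cost 0
[col 2] ELQXZ: children ELXZ:{G}, Q:{A} ∪→ {A,G}; cost 1
[col 3] EZ: children E:{G}, Z:{T} ∪→ {G,T}; cost 1
[col 3] ELZ: children EZ:{G,T}, L:{G} ∩→ {G}; cost 0
[col 3] ELXZ: children ELZ:{G}, X:{T} ∪→ {G,T}; cost 1
[col 3] ELQXZ: children ELXZ:{G,T}, Q:{A} ∪→ {A,G,T}; cost 1
[col 4] EZ: children E:{C}, Z:{G} ∪→ {C,G}; cost 1
[col 4] ELZ: children EZ:{C,G}, L:{G} ∩→ {G}; cost 0
[col 4] ELXZ: children ELZ:{G}, X:{T} ∪→ {G,T}; cost 1
[col 4] ELQXZ: children ELXZ:{G,T}, Q:{C} ∪→ {C,G,T}; cost 1
[col 5] EZ: children E:{A}, Z:{T} ∪→ {A,T}; cost 1
[col 5] ELZ: children EZ:{A,T}, L:{A} ∩→ {A}; cost 0
[col 5] ELXZ: children ELZ:{A}, X:{A} ∩→ {A}; cost 0
[col 5] ELQXZ: children ELXZ:{A}, Q:{G} ∪→ {A,G}; cost 1
[col 6] EZ: children E:{C}, Z:{T} ∪→ {C,T}; cost 1
[col 6] ELZ: children EZ:{C,T}, L:{G} ∪→ {C,G,T}; cost 1
[col 6] ELXZ: children ELZ:{C,G,T}, X:{G} ∩→ {G}; cost 0
[col 6] ELQXZ: children ELXZ:{G}, Q:{A} ∪→ {A,G}; cost 1
[col 7] EZ: children E:{A}, Z:{T} ∪→ {A,T}; cost 1
[col 7] ELZ: children EZ:{A,T}, L:{C} ∪→ {A,C,T}; cost 1
[col 7] ELXZ: children ELZ:{A,C,T}, X:{G} ∪→ {A,C,G,T}; cost 1
[col 7] ELQXZ: children ELXZ:{A,C,G,T}, Q:{C} ∩→ {C}; cost 0
per-site changes: [2, 2, 3, 3, 3, 2, 3, 3]; total = 21

G,T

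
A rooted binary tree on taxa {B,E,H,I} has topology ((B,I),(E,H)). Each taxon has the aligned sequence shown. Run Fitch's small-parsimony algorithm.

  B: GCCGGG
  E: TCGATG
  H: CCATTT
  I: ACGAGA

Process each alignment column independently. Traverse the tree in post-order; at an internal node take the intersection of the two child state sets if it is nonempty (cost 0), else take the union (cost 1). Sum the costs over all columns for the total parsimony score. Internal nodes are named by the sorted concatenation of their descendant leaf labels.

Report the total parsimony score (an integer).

10

BI@0: {G} ∪ {A} = {A,G} (union, +1)
EH@0: {T} ∪ {C} = {C,T} (union, +1)
BEHI@0: {A,G} ∪ {C,T} = {A,C,G,T} (union, +1)
BI@1: {C} ∩ {C} = {C} (intersection, +0)
EH@1: {C} ∩ {C} = {C} (intersection, +0)
BEHI@1: {C} ∩ {C} = {C} (intersection, +0)
BI@2: {C} ∪ {G} = {C,G} (union, +1)
EH@2: {G} ∪ {A} = {A,G} (union, +1)
BEHI@2: {C,G} ∩ {A,G} = {G} (intersection, +0)
BI@3: {G} ∪ {A} = {A,G} (union, +1)
EH@3: {A} ∪ {T} = {A,T} (union, +1)
BEHI@3: {A,G} ∩ {A,T} = {A} (intersection, +0)
BI@4: {G} ∩ {G} = {G} (intersection, +0)
EH@4: {T} ∩ {T} = {T} (intersection, +0)
BEHI@4: {G} ∪ {T} = {G,T} (union, +1)
BI@5: {G} ∪ {A} = {A,G} (union, +1)
EH@5: {G} ∪ {T} = {G,T} (union, +1)
BEHI@5: {A,G} ∩ {G,T} = {G} (intersection, +0)
per-site changes: [3, 0, 2, 2, 1, 2]; total = 10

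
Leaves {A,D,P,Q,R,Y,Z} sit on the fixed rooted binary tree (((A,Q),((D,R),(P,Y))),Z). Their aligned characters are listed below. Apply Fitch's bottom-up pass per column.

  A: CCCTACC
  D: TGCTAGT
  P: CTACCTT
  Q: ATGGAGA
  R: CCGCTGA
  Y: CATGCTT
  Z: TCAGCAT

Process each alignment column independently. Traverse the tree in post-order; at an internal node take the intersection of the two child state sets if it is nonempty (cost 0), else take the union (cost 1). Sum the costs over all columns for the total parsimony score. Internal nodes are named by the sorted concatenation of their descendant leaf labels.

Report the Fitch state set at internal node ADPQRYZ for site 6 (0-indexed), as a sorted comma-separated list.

T

[col 0] AQ: children A:{C}, Q:{A} ∪→ {A,C}; cost 1
[col 0] DR: children D:{T}, R:{C} ∪→ {C,T}; cost 1
[col 0] PY: children P:{C}, Y:{C} ∩→ {C}; cost 0
[col 0] DPRY: children DR:{C,T}, PY:{C} ∩→ {C}; cost 0
[col 0] ADPQRY: children AQ:{A,C}, DPRY:{C} ∩→ {C}; cost 0
[col 0] ADPQRYZ: children ADPQRY:{C}, Z:{T} ∪→ {C,T}; cost 1
[col 1] AQ: children A:{C}, Q:{T} ∪→ {C,T}; cost 1
[col 1] DR: children D:{G}, R:{C} ∪→ {C,G}; cost 1
[col 1] PY: children P:{T}, Y:{A} ∪→ {A,T}; cost 1
[col 1] DPRY: children DR:{C,G}, PY:{A,T} ∪→ {A,C,G,T}; cost 1
[col 1] ADPQRY: children AQ:{C,T}, DPRY:{A,C,G,T} ∩→ {C,T}; cost 0
[col 1] ADPQRYZ: children ADPQRY:{C,T}, Z:{C} ∩→ {C}; cost 0
[col 2] AQ: children A:{C}, Q:{G} ∪→ {C,G}; cost 1
[col 2] DR: children D:{C}, R:{G} ∪→ {C,G}; cost 1
[col 2] PY: children P:{A}, Y:{T} ∪→ {A,T}; cost 1
[col 2] DPRY: children DR:{C,G}, PY:{A,T} ∪→ {A,C,G,T}; cost 1
[col 2] ADPQRY: children AQ:{C,G}, DPRY:{A,C,G,T} ∩→ {C,G}; cost 0
[col 2] ADPQRYZ: children ADPQRY:{C,G}, Z:{A} ∪→ {A,C,G}; cost 1
[col 3] AQ: children A:{T}, Q:{G} ∪→ {G,T}; cost 1
[col 3] DR: children D:{T}, R:{C} ∪→ {C,T}; cost 1
[col 3] PY: children P:{C}, Y:{G} ∪→ {C,G}; cost 1
[col 3] DPRY: children DR:{C,T}, PY:{C,G} ∩→ {C}; cost 0
[col 3] ADPQRY: children AQ:{G,T}, DPRY:{C} ∪→ {C,G,T}; cost 1
[col 3] ADPQRYZ: children ADPQRY:{C,G,T}, Z:{G} ∩→ {G}; cost 0
[col 4] AQ: children A:{A}, Q:{A} ∩→ {A}; cost 0
[col 4] DR: children D:{A}, R:{T} ∪→ {A,T}; cost 1
[col 4] PY: children P:{C}, Y:{C} ∩→ {C}; cost 0
[col 4] DPRY: children DR:{A,T}, PY:{C} ∪→ {A,C,T}; cost 1
[col 4] ADPQRY: children AQ:{A}, DPRY:{A,C,T} ∩→ {A}; cost 0
[col 4] ADPQRYZ: children ADPQRY:{A}, Z:{C} ∪→ {A,C}; cost 1
[col 5] AQ: children A:{C}, Q:{G} ∪→ {C,G}; cost 1
[col 5] DR: children D:{G}, R:{G} ∩→ {G}; cost 0
[col 5] PY: children P:{T}, Y:{T} ∩→ {T}; cost 0
[col 5] DPRY: children DR:{G}, PY:{T} ∪→ {G,T}; cost 1
[col 5] ADPQRY: children AQ:{C,G}, DPRY:{G,T} ∩→ {G}; cost 0
[col 5] ADPQRYZ: children ADPQRY:{G}, Z:{A} ∪→ {A,G}; cost 1
[col 6] AQ: children A:{C}, Q:{A} ∪→ {A,C}; cost 1
[col 6] DR: children D:{T}, R:{A} ∪→ {A,T}; cost 1
[col 6] PY: children P:{T}, Y:{T} ∩→ {T}; cost 0
[col 6] DPRY: children DR:{A,T}, PY:{T} ∩→ {T}; cost 0
[col 6] ADPQRY: children AQ:{A,C}, DPRY:{T} ∪→ {A,C,T}; cost 1
[col 6] ADPQRYZ: children ADPQRY:{A,C,T}, Z:{T} ∩→ {T}; cost 0
per-site changes: [3, 4, 5, 4, 3, 3, 3]; total = 25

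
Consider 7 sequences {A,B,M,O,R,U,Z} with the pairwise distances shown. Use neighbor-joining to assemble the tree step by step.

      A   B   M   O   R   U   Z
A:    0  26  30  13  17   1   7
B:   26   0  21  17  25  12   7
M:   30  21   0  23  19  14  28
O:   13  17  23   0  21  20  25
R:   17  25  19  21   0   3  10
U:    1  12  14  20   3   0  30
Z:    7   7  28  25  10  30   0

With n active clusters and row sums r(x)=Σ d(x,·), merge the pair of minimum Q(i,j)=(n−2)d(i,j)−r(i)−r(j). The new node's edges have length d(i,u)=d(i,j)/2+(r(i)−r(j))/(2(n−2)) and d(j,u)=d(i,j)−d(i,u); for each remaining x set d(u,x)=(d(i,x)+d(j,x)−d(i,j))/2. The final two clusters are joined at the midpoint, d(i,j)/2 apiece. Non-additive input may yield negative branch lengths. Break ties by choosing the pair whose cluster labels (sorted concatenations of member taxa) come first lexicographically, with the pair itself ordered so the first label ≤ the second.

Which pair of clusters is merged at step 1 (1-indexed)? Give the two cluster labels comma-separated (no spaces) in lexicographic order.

B,Z

step 1: merge (B,Z) at d=7, Q=-180; branch lengths B→18/5, Z→17/5; new cluster BZ
  updated: d(A,BZ)=13, d(BZ,M)=21, d(BZ,O)=35/2, d(BZ,R)=14, d(BZ,U)=35/2
step 2: merge (A,U) at d=1, Q=-251/2; branch lengths A→45/16, U→-29/16; new cluster AU
  updated: d(AU,BZ)=59/4, d(AU,M)=43/2, d(AU,O)=16, d(AU,R)=19/2
step 3: merge (AU,R) at d=19/2, Q=-387/4; branch lengths AU→107/24, R→121/24; new cluster ARU
  updated: d(ARU,BZ)=77/8, d(ARU,M)=31/2, d(ARU,O)=55/4
step 4: merge (ARU,BZ) at d=77/8, Q=-271/4; branch lengths ARU→5/2, BZ→57/8; new cluster ABRUZ
  updated: d(ABRUZ,M)=215/16, d(ABRUZ,O)=173/16
step 5: merge (ABRUZ,M) at d=215/16, Q=-189/4; branch lengths ABRUZ→5/8, M→205/16; new cluster ABMRUZ
  updated: d(ABMRUZ,O)=163/16
step 6: merge (ABMRUZ,O) at d=163/16; branch lengths ABMRUZ→163/32, O→163/32; new cluster ABMORUZ
final tree: (((((A:45/16,U:-29/16):107/24,R:121/24):5/2,(B:18/5,Z:17/5):57/8):5/8,M:205/16):163/32,O:163/32)
total length: 203/4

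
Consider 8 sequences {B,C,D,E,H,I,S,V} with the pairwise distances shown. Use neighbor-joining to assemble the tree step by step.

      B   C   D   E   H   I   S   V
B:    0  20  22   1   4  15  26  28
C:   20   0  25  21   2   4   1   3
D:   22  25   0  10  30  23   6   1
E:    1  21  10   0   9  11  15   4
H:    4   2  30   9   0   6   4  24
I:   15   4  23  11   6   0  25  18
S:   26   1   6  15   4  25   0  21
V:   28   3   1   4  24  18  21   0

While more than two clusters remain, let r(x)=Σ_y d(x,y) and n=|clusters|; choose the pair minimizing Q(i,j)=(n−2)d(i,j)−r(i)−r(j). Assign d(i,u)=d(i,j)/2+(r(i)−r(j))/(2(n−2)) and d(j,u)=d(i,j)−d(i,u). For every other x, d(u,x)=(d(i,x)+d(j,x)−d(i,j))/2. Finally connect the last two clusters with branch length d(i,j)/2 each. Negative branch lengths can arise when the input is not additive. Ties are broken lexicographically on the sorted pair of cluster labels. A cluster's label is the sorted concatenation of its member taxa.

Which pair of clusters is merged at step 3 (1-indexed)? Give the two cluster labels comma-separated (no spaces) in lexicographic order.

BE,DV

step 1: merge (D,V) at d=1, Q=-210; branch lengths D→2, V→-1; new cluster DV
  updated: d(B,DV)=49/2, d(C,DV)=27/2, d(DV,E)=13/2, d(DV,H)=53/2, d(DV,I)=20, d(DV,S)=13
step 2: merge (B,E) at d=1, Q=-149; branch lengths B→16/5, E→-11/5; new cluster BE
  updated: d(BE,C)=20, d(BE,DV)=15, d(BE,H)=6, d(BE,I)=25/2, d(BE,S)=20
step 3: merge (BE,DV) at d=15, Q=-203/2; branch lengths BE→91/16, DV→149/16; new cluster BDEV
  updated: d(BDEV,C)=37/4, d(BDEV,H)=35/4, d(BDEV,I)=35/4, d(BDEV,S)=9
step 4: merge (BDEV,I) at d=35/4, Q=-213/4; branch lengths BDEV→73/24, I→137/24; new cluster BDEIV
  updated: d(BDEIV,C)=9/4, d(BDEIV,H)=3, d(BDEIV,S)=101/8
step 5: merge (BDEIV,H) at d=3, Q=-167/8; branch lengths BDEIV→119/32, H→-23/32; new cluster BDEHIV
  updated: d(BDEHIV,C)=5/8, d(BDEHIV,S)=109/16
step 6: merge (BDEHIV,C) at d=5/8, Q=-135/16; branch lengths BDEHIV→103/32, C→-83/32; new cluster BCDEHIV
  updated: d(BCDEHIV,S)=115/32
step 7: merge (BCDEHIV,S) at d=115/32; branch lengths BCDEHIV→115/64, S→115/64; new cluster BCDEHISV
final tree: ((((((B:16/5,E:-11/5):91/16,(D:2,V:-1):149/16):73/24,I:137/24):119/32,H:-23/32):103/32,C:-83/32):115/64,S:115/64)
total length: 1055/32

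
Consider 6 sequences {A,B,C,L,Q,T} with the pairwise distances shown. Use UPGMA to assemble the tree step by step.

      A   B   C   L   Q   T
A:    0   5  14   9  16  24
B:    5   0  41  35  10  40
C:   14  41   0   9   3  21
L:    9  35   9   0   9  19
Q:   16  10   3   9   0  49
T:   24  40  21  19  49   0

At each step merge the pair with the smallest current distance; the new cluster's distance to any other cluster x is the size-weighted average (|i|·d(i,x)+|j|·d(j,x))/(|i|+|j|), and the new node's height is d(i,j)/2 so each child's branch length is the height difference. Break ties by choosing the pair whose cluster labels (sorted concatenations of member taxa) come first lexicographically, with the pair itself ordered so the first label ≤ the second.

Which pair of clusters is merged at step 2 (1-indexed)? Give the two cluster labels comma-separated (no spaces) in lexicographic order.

step 1: merge (C,Q) at d=3; branch lengths C→3/2, Q→3/2; new cluster CQ
  updated: d(A,CQ)=15, d(B,CQ)=51/2, d(CQ,L)=9, d(CQ,T)=35
step 2: merge (A,B) at d=5; branch lengths A→5/2, B→5/2; new cluster AB
  updated: d(AB,CQ)=81/4, d(AB,L)=22, d(AB,T)=32
step 3: merge (CQ,L) at d=9; branch lengths CQ→3, L→9/2; new cluster CLQ
  updated: d(AB,CLQ)=125/6, d(CLQ,T)=89/3
step 4: merge (AB,CLQ) at d=125/6; branch lengths AB→95/12, CLQ→71/12; new cluster ABCLQ
  updated: d(ABCLQ,T)=153/5
step 5: merge (ABCLQ,T) at d=153/5; branch lengths ABCLQ→293/60, T→153/10; new cluster ABCLQT
final tree: (((A:5/2,B:5/2):95/12,((C:3/2,Q:3/2):3,L:9/2):71/12):293/60,T:153/10)
total length: 2971/60

A,B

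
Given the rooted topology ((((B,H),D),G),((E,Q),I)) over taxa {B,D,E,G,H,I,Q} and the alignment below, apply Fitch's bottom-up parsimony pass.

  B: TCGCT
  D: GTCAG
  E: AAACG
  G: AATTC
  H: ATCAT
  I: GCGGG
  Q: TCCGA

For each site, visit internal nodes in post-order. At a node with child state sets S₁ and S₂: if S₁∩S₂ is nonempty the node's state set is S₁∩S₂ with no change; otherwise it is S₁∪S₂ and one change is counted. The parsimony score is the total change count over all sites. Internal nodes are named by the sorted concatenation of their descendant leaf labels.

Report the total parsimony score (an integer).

19

[col 0] BH: children B:{T}, H:{A} ∪→ {A,T}; cost 1
[col 0] BDH: children BH:{A,T}, D:{G} ∪→ {A,G,T}; cost 1
[col 0] BDGH: children BDH:{A,G,T}, G:{A} ∩→ {A}; cost 0
[col 0] EQ: children E:{A}, Q:{T} ∪→ {A,T}; cost 1
[col 0] EIQ: children EQ:{A,T}, I:{G} ∪→ {A,G,T}; cost 1
[col 0] BDEGHIQ: children BDGH:{A}, EIQ:{A,G,T} ∩→ {A}; cost 0
[col 1] BH: children B:{C}, H:{T} ∪→ {C,T}; cost 1
[col 1] BDH: children BH:{C,T}, D:{T} ∩→ {T}; cost 0
[col 1] BDGH: children BDH:{T}, G:{A} ∪→ {A,T}; cost 1
[col 1] EQ: children E:{A}, Q:{C} ∪→ {A,C}; cost 1
[col 1] EIQ: children EQ:{A,C}, I:{C} ∩→ {C}; cost 0
[col 1] BDEGHIQ: children BDGH:{A,T}, EIQ:{C} ∪→ {A,C,T}; cost 1
[col 2] BH: children B:{G}, H:{C} ∪→ {C,G}; cost 1
[col 2] BDH: children BH:{C,G}, D:{C} ∩→ {C}; cost 0
[col 2] BDGH: children BDH:{C}, G:{T} ∪→ {C,T}; cost 1
[col 2] EQ: children E:{A}, Q:{C} ∪→ {A,C}; cost 1
[col 2] EIQ: children EQ:{A,C}, I:{G} ∪→ {A,C,G}; cost 1
[col 2] BDEGHIQ: children BDGH:{C,T}, EIQ:{A,C,G} ∩→ {C}; cost 0
[col 3] BH: children B:{C}, H:{A} ∪→ {A,C}; cost 1
[col 3] BDH: children BH:{A,C}, D:{A} ∩→ {A}; cost 0
[col 3] BDGH: children BDH:{A}, G:{T} ∪→ {A,T}; cost 1
[col 3] EQ: children E:{C}, Q:{G} ∪→ {C,G}; cost 1
[col 3] EIQ: children EQ:{C,G}, I:{G} ∩→ {G}; cost 0
[col 3] BDEGHIQ: children BDGH:{A,T}, EIQ:{G} ∪→ {A,G,T}; cost 1
[col 4] BH: children B:{T}, H:{T} ∩→ {T}; cost 0
[col 4] BDH: children BH:{T}, D:{G} ∪→ {G,T}; cost 1
[col 4] BDGH: children BDH:{G,T}, G:{C} ∪→ {C,G,T}; cost 1
[col 4] EQ: children E:{G}, Q:{A} ∪→ {A,G}; cost 1
[col 4] EIQ: children EQ:{A,G}, I:{G} ∩→ {G}; cost 0
[col 4] BDEGHIQ: children BDGH:{C,G,T}, EIQ:{G} ∩→ {G}; cost 0
per-site changes: [4, 4, 4, 4, 3]; total = 19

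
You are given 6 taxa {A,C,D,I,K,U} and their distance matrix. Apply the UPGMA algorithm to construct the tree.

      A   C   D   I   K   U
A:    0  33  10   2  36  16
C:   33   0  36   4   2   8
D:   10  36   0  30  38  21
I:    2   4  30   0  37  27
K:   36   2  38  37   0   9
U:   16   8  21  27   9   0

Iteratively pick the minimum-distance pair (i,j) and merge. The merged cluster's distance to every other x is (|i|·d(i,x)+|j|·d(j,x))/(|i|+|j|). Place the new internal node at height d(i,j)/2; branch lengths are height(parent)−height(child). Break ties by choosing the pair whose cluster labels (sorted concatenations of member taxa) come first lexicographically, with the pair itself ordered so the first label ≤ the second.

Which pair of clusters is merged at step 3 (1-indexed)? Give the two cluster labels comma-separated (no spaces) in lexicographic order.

1. join A+I (d=2) ⇒ AI; edges |A|=1, |I|=1
  updated: d(AI,C)=37/2, d(AI,D)=20, d(AI,K)=73/2, d(AI,U)=43/2
2. join C+K (d=2) ⇒ CK; edges |C|=1, |K|=1
  updated: d(AI,CK)=55/2, d(CK,D)=37, d(CK,U)=17/2
3. join CK+U (d=17/2) ⇒ CKU; edges |CK|=13/4, |U|=17/4
  updated: d(AI,CKU)=51/2, d(CKU,D)=95/3
4. join AI+D (d=20) ⇒ ADI; edges |AI|=9, |D|=10
  updated: d(ADI,CKU)=248/9
5. join ADI+CKU (d=248/9) ⇒ ACDIKU; edges |ADI|=34/9, |CKU|=343/36
final tree: (((A:1,I:1):9,D:10):34/9,((C:1,K:1):13/4,U:17/4):343/36)
total length: 1577/36

CK,U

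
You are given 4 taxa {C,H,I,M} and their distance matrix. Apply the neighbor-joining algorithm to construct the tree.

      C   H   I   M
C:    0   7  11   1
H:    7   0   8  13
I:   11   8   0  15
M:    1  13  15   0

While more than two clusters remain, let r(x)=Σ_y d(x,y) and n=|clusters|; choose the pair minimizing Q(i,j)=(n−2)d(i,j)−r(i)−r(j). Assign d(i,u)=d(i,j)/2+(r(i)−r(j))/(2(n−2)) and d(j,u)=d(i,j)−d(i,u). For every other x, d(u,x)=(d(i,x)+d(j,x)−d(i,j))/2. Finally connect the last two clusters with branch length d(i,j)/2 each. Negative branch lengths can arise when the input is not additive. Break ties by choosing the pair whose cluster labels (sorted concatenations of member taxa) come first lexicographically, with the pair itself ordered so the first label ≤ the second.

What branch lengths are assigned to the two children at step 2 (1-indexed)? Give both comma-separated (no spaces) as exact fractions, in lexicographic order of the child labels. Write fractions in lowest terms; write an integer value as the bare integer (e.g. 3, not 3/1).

7,5/2

step 1: merge (C,M) at d=1, Q=-46; branch lengths C→-2, M→3; new cluster CM
  updated: d(CM,H)=19/2, d(CM,I)=25/2
step 2: merge (CM,H) at d=19/2, Q=-30; branch lengths CM→7, H→5/2; new cluster CHM
  updated: d(CHM,I)=11/2
step 3: merge (CHM,I) at d=11/2; branch lengths CHM→11/4, I→11/4; new cluster CHIM
final tree: (((C:-2,M:3):7,H:5/2):11/4,I:11/4)
total length: 16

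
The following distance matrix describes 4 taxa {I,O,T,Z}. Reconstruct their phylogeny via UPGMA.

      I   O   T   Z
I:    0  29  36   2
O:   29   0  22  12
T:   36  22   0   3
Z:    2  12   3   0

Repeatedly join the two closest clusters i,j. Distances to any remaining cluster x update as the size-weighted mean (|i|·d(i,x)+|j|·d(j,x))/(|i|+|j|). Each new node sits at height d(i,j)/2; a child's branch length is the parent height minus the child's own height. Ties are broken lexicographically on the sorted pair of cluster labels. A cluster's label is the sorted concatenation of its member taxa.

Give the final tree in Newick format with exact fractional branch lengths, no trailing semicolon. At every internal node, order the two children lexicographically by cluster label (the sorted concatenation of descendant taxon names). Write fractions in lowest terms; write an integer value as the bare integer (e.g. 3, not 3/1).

1. join I+Z (d=2) ⇒ IZ; edges |I|=1, |Z|=1
  updated: d(IZ,O)=41/2, d(IZ,T)=39/2
2. join IZ+T (d=39/2) ⇒ ITZ; edges |IZ|=35/4, |T|=39/4
  updated: d(ITZ,O)=21
3. join ITZ+O (d=21) ⇒ IOTZ; edges |ITZ|=3/4, |O|=21/2
final tree: (((I:1,Z:1):35/4,T:39/4):3/4,O:21/2)
total length: 127/4

(((I:1,Z:1):35/4,T:39/4):3/4,O:21/2)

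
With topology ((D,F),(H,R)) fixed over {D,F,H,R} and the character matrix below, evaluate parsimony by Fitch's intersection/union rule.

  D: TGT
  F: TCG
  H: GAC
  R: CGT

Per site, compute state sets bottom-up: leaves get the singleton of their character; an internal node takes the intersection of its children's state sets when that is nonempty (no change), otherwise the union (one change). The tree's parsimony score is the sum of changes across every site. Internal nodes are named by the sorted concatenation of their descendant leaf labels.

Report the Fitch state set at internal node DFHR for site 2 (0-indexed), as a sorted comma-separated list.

T

DF@0: {T} ∩ {T} = {T} (intersection, +0)
HR@0: {G} ∪ {C} = {C,G} (union, +1)
DFHR@0: {T} ∪ {C,G} = {C,G,T} (union, +1)
DF@1: {G} ∪ {C} = {C,G} (union, +1)
HR@1: {A} ∪ {G} = {A,G} (union, +1)
DFHR@1: {C,G} ∩ {A,G} = {G} (intersection, +0)
DF@2: {T} ∪ {G} = {G,T} (union, +1)
HR@2: {C} ∪ {T} = {C,T} (union, +1)
DFHR@2: {G,T} ∩ {C,T} = {T} (intersection, +0)
per-site changes: [2, 2, 2]; total = 6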